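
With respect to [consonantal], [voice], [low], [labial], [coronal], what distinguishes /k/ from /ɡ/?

[voice]

/k/ is the voiceless velar stop and /ɡ/ is the voiced velar stop. Both are [+consonantal], [−low], [−labial], [−coronal]. /k/ is [−voice] while /ɡ/ is [+voice], so the distinguishing feature is [voice].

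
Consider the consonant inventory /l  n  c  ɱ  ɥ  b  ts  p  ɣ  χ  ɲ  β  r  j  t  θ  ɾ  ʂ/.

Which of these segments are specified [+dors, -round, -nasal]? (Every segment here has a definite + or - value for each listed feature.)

c, ɣ, χ, j

The [+dorsal] segments are /c, ɥ, ɣ, χ, ɲ, j/.
Among these, [-round] gives /c, ɣ, χ, ɲ, j/.
Within that set, [-nasal] leaves /c, ɣ, χ, j/.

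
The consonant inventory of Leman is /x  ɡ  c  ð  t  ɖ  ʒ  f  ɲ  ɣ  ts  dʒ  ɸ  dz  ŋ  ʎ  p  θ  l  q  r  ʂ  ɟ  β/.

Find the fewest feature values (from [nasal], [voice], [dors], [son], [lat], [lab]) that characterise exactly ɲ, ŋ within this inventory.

The target set is precisely the extension of [+nasal] in this inventory.

[+nasal]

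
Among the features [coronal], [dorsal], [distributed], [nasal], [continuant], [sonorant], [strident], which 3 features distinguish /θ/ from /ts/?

[continuant], [strident], [distributed]

The two segments share [+coronal], [−dorsal], [−nasal], [−sonorant]. The only features from the list on which they differ: /θ/ is [+continuant] while /ts/ is [−continuant]; /θ/ is [−strident] while /ts/ is [+strident]; /θ/ is [+distributed] while /ts/ is [−distributed].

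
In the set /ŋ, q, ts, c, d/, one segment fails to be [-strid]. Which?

ts

/ts/ is the voiceless alveolar affricate, which is [+strident]; the rest — /ŋ, d, q, c/ — are [-strident].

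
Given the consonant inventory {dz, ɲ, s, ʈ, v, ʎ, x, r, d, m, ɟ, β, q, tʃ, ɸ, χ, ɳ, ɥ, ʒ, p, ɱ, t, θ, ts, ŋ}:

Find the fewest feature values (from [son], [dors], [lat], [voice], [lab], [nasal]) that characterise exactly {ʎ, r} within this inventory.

[+son, −nasal, −lab]

/ʎ, r/ are all [+sonorant], [−nasal], [−labial], and no other segment in the inventory matches all three values. Dropping any one of them over-generates: [−nasal, −labial] alone would also admit /dz, s, ʈ, x, …/; [+sonorant, −labial] alone would also admit /ɲ, ɳ, ŋ/; [+sonorant, −nasal] alone would also admit /ɥ/. No other combination of two listed features picks out exactly this set either, so fewer than three features will not do.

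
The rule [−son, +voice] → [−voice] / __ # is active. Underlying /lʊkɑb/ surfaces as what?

Only the final segment /b/ is both word-final and matches the structural description. It is a voiced bilabial stop, so [−son, +voice] holds; changing it to [−voice] with all other features held fixed yields /p/ (voiceless bilabial stop). No other segment meets both the structural description and the environment, so the output is [lʊkɑp].

[lʊkɑp]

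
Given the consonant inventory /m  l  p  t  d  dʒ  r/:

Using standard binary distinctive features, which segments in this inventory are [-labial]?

The feature [labial] marks segments articulated with one or both lips. In this inventory /l, t, d, dʒ, r/ lack that property, so they are [-labial]; /m, p/ are [+labial].

l, t, d, dʒ, r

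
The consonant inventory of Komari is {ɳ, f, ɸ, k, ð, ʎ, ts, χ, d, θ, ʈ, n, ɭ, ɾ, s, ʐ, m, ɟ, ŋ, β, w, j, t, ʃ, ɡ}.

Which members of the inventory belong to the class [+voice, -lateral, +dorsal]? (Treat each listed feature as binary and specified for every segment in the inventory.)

ɟ, ŋ, w, j, ɡ

Eliminate segments failing any feature: /ɳ, ð, d, n, ɾ, ʐ, m, β/ are [-dorsal]; /f, ɸ, k, ts, χ, θ, ʈ, s, t, ʃ/ are [-voice]; /ʎ, ɭ/ are [+lateral]. The remaining /ɟ, ŋ, w, j, ɡ/ satisfy [+voice], [-lateral], [+dorsal].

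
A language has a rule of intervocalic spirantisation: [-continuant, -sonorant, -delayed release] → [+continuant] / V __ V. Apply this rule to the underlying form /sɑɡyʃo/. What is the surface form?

Only /ɡ/ occurs between two vowels (/ɑ/ __ /y/) and matches the structural description. It is a voiced velar stop, so [-continuant, -sonorant, -delayed release] holds; changing it to [+continuant] with all other features held fixed yields /ɣ/ (voiced velar fricative). No other segment meets both the structural description and the environment, so the output is [sɑɣyʃo].

[sɑɣyʃo]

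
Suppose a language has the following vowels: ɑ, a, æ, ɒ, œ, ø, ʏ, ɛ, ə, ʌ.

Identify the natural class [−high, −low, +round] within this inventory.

Checking each segment against [−high], [−low], [+round]: /œ/ (mid front rounded lax vowel), /ø/ (mid front rounded tense vowel) satisfy every feature; every other segment in the inventory fails at least one.

œ, ø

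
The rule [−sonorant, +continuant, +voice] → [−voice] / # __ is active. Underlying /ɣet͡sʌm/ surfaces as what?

[xet͡sʌm]

The only segment in the rule's environment that also matches [−sonorant, +continuant, +voice] is /ɣ/. Applying [−voice] turns the voiced velar fricative into /x/ (voiceless velar fricative), giving [xet͡sʌm].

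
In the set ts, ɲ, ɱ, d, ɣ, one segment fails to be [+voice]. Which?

Every segment except /ts/ is [+voice]. /ts/ (voiceless alveolar affricate) is [−voice], so it is the exception.

ts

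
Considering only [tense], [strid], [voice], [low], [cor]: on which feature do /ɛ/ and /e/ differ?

/ɛ/ (mid front unrounded lax vowel) and /e/ (mid front unrounded tense vowel) agree on [-strident], [+voice], [-low], [-coronal]. They differ on [tense] (/ɛ/ [-], /e/ [+]).

[tense]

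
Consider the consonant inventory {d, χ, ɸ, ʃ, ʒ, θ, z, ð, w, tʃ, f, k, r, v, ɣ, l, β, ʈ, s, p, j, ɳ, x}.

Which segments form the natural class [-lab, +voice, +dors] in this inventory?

Checking each segment against [-labial], [+voice], [+dorsal]: /ɣ/ (voiced velar fricative), /j/ (palatal glide) satisfy every feature; every other segment in the inventory fails at least one.

ɣ, j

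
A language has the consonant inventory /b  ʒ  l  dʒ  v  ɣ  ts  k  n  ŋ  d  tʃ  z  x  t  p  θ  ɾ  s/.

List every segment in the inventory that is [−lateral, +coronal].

ʒ, dʒ, ts, n, d, tʃ, z, t, θ, ɾ, s

First, the [−lateral] segments are /b, ʒ, dʒ, v, ɣ, ts, k, n, ŋ, d, tʃ, z, x, t, p, θ, ɾ, s/.
Within that set, [+coronal] leaves /ʒ, dʒ, ts, n, d, tʃ, z, t, θ, ɾ, s/.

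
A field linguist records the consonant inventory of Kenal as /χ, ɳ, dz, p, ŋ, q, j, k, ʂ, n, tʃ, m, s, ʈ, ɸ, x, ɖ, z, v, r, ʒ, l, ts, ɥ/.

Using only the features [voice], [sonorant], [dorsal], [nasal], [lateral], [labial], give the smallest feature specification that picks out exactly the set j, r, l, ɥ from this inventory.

[+sonorant, -nasal]

The class [+sonorant], [-nasal] has exactly /j, r, l, ɥ/ as its extension in this inventory. No smaller conjunction from the listed features achieves this: [-nasal] alone would also admit /χ, dz, p, q, …/; [+sonorant] alone would also admit /ɳ, ŋ, n, m/; and checking the remaining single features turns up none with this extension.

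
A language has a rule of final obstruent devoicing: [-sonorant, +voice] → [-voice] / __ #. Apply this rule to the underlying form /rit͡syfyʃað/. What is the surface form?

[rit͡syfyʃaθ]

The only segment in the rule's environment that also matches [-sonorant, +voice] is /ð/. Applying [-voice] turns the voiced dental fricative into /θ/ (voiceless dental fricative), giving [rit͡syfyʃaθ].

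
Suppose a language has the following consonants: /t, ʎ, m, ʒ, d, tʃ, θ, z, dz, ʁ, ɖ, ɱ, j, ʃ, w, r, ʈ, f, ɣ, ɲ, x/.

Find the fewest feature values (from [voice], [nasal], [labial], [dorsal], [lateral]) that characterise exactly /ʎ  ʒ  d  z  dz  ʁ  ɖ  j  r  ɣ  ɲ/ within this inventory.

/ʎ, ʒ, d, z, dz, ʁ, ɖ, j, r, ɣ, ɲ/ are all [+voice], [−labial], and no other segment in the inventory matches both values. Dropping any one of them over-generates: [−labial] alone would also admit /t, tʃ, θ, ʃ, …/; [+voice] alone would also admit /m, ɱ, w/. No other single listed feature picks out exactly this set either, so fewer than two features will not do.

[+voice, −labial]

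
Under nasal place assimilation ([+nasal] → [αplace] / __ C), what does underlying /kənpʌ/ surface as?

[kəmpʌ]

In /kənpʌ/, the nasal /n/ precedes /p/, which is [+labial]. The nasal assimilates in place, becoming the [+labial] nasal /m/. The surface form is [kəmpʌ].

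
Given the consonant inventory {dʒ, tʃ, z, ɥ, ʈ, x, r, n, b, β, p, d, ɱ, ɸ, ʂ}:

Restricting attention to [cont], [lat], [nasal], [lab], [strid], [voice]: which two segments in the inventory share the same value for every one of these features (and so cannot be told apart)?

/ɥ/ (labial-palatal glide) and /β/ (voiced bilabial fricative) are both [+continuant], [-lateral], [-nasal], [+labial], [-strident], [+voice], so none of the listed features separates them. (They do differ in [sonorant], [round] and [dorsal], which are not among the given features.) Every other pair in the inventory differs on at least one listed feature.

ɥ, β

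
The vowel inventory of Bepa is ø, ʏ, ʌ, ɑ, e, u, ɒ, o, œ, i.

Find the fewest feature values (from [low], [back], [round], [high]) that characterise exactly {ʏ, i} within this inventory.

/ʏ, i/ are all [+high], [−back], and no other segment in the inventory matches both values. Dropping any one of them over-generates: [−back] alone would also admit /ø, e, œ/; [+high] alone would also admit /u/. No other single listed feature picks out exactly this set either, so fewer than two features will not do.

[+high, −back]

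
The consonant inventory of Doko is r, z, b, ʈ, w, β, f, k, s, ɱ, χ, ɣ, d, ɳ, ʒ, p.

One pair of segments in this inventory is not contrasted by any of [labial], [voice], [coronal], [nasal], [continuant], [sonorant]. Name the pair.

/z/ (voiced alveolar fricative) and /ʒ/ (voiced postalveolar fricative) are both [−labial], [+voice], [+coronal], [−nasal], [+continuant], [−sonorant], so none of the listed features separates them. (They do differ in [anterior] and [distributed], which are not among the given features.) Every other pair in the inventory differs on at least one listed feature.

z, ʒ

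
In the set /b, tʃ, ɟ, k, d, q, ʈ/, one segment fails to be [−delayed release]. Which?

/ʈ, b, d, k, ɟ, q/ are all [−delayed release]; /tʃ/ (voiceless postalveolar affricate) is [+delayed release].

tʃ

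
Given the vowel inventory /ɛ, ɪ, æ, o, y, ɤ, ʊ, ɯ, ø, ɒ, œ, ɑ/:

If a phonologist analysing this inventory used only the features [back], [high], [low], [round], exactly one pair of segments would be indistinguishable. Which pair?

On the given features, /œ/ and /ø/ have an identical profile: [−back], [−high], [−low], [+round]. No other two segments in the inventory coincide on all 4 features. (They do differ in [tense], which is not among the given features.)

œ, ø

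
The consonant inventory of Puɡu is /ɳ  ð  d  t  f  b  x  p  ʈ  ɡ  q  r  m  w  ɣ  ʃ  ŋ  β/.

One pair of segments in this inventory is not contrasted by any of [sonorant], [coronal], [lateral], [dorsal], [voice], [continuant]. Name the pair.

On the given features, /ʈ/ and /t/ have an identical profile: [−sonorant], [+coronal], [−lateral], [−dorsal], [−voice], [−continuant]. No other two segments in the inventory coincide on all 6 features. (They do differ in [anterior], which is not among the given features.)

ʈ, t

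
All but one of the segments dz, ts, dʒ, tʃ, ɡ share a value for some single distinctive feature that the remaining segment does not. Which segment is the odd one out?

ɡ

[delayed release] (equivalently [strident], [coronal], [dorsal]) groups all but one: /tʃ, dʒ, ts, dz/ share [+delayed release] while /ɡ/ (voiced velar stop) alone is [−delayed release]. Removing any other segment would not leave a single-feature class that excludes it.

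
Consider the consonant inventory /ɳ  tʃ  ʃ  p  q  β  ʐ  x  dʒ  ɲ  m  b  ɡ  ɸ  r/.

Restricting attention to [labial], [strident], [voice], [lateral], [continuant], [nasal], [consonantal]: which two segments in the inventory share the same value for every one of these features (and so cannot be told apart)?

/ɲ/ (palatal nasal) and /ɳ/ (retroflex nasal) are both [-labial], [-strident], [+voice], [-lateral], [-continuant], [+nasal], [+consonantal], so none of the listed features separates them. (They do differ in [dorsal], which is not among the given features.) Every other pair in the inventory differs on at least one listed feature.

ɲ, ɳ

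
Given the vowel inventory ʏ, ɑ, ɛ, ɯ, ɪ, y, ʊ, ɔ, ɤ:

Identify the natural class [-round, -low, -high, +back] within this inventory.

Eliminate segments failing any feature: /ʏ, y, ʊ, ɔ/ are [+round]; /ɑ/ is [+low]; /ɛ/ is [-back]; /ɯ, ɪ/ are [+high]. The remaining /ɤ/ satisfy [-round], [-low], [-high], [+back].

ɤ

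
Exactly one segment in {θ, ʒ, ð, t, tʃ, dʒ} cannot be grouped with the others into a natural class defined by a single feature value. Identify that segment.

t

/tʃ, θ, ð, ʒ, dʒ/ are all [+distributed], but /t/ (voiceless alveolar stop) is [−distributed]. No other single segment can be removed to leave a set sharing one feature value that the removed segment lacks, so /t/ is the odd one out.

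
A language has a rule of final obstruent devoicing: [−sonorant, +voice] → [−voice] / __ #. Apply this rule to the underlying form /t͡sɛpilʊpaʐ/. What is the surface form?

[t͡sɛpilʊpaʂ]

The only segment in the rule's environment that also matches [−sonorant, +voice] is /ʐ/. Applying [−voice] turns the voiced retroflex fricative into /ʂ/ (voiceless retroflex fricative), giving [t͡sɛpilʊpaʂ].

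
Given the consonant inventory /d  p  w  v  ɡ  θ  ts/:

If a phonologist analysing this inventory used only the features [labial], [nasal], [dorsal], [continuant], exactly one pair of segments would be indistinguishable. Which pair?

On the given features, /ts/ and /d/ have an identical profile: [−labial], [−nasal], [−dorsal], [−continuant]. No other two segments in the inventory coincide on all 4 features. (They do differ in [voice], [strident] and [delayed release], which are not among the given features.)

ts, d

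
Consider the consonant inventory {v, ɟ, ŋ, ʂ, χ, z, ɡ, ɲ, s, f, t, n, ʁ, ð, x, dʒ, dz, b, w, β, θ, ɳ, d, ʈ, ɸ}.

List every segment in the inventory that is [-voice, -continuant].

Eliminate segments failing any feature: /v, ɟ, ŋ, z, ɡ, ɲ, n, ʁ, ð, dʒ, dz, b, w, β, ɳ, d/ are [+voice]; /ʂ, χ, s, f, x, θ, ɸ/ are [+continuant]. The remaining /t, ʈ/ satisfy [-voice], [-continuant].

t, ʈ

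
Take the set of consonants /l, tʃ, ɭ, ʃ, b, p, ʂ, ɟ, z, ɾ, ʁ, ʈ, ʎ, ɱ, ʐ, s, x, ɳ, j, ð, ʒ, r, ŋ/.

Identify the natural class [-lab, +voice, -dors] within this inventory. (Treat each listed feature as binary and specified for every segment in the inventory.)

l, ɭ, z, ɾ, ʐ, ɳ, ð, ʒ, r

Eliminate segments failing any feature: /tʃ, ʃ, ʂ, ʈ, s, x/ are [-voice]; /b, p, ɱ/ are [+labial]; /ɟ, ʁ, ʎ, j, ŋ/ are [+dorsal]. The remaining /l, ɭ, z, ɾ, ʐ, ɳ, ð, ʒ, r/ satisfy [-labial], [+voice], [-dorsal].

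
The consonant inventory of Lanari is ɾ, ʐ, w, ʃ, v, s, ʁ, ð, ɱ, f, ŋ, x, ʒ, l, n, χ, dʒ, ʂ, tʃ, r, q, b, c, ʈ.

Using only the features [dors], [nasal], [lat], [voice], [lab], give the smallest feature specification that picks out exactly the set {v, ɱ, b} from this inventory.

Every target segment is [+voice], [+labial], [−dorsal]; each remaining inventory member fails at least one of these. Each conjunct is needed — [+labial, −dorsal] alone would also admit /f/; [+voice, −dorsal] alone would also admit /ɾ, ʐ, ð, ʒ, …/; [+voice, +labial] alone would also admit /w/ — and no other combination of two listed features has exactly this extension, so three is the minimum.

[+voice, +lab, −dors]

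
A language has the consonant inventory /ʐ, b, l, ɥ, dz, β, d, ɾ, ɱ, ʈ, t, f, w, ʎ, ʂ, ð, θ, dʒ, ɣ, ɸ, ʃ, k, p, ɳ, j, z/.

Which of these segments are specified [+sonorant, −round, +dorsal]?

ʎ, j

Checking each segment against [+sonorant], [−round], [+dorsal]: /ʎ/ (palatal lateral approximant), /j/ (palatal glide) satisfy every feature; every other segment in the inventory fails at least one.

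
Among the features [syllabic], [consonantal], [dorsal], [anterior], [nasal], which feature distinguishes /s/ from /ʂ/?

/s/ (voiceless alveolar fricative) and /ʂ/ (voiceless retroflex fricative) agree on [−syllabic], [+consonantal], [−dorsal], [−nasal]. They differ on [anterior] (/s/ [+], /ʂ/ [−]).

[anterior]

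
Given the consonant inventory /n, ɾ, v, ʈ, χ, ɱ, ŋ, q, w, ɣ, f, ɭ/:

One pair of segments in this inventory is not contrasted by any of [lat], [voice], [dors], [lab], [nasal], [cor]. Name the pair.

q, χ

/q/ (voiceless uvular stop) and /χ/ (voiceless uvular fricative) are both [−lateral], [−voice], [+dorsal], [−labial], [−nasal], [−coronal], so none of the listed features separates them. (They do differ in [continuant], which is not among the given features.) Every other pair in the inventory differs on at least one listed feature.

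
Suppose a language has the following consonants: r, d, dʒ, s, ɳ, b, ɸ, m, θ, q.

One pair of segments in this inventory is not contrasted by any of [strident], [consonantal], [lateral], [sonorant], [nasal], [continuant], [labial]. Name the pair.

q, d

Both /q/ and /d/ are [−strident], [+consonantal], [−lateral], [−sonorant], [−nasal], [−continuant], [−labial]. Since the list omits [voice], [coronal] and [dorsal] — which do distinguish the voiceless uvular stop from the voiced alveolar stop — this pair collapses; all other pairs remain distinct.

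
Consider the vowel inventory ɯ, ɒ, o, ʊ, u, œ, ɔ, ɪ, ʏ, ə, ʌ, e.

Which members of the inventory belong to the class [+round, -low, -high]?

o, œ, ɔ

First, the [+round] segments are /ɒ, o, ʊ, u, œ, ɔ, ʏ/.
Then [-low] gives /o, ʊ, u, œ, ɔ, ʏ/.
Intersecting with [-high] leaves /o, œ, ɔ/.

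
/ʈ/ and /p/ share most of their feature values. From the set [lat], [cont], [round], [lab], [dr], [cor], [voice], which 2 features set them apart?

/ʈ/ (voiceless retroflex stop) and /p/ (voiceless bilabial stop) agree on [−lateral], [−continuant], [−round], [−delayed release], [−voice]. They differ on [labial] (/ʈ/ [−], /p/ [+]), [coronal] (/ʈ/ [+], /p/ [−]).

[labial], [coronal]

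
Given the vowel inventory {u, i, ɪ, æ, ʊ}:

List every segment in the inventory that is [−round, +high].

i, ɪ

First, the [−round] segments are /i, ɪ, æ/.
Then [+high] leaves /i, ɪ/.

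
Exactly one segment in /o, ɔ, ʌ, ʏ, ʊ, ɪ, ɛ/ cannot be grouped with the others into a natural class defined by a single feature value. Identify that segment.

The remaining segments after removing /o/ share [-tense]; /o/ (mid back rounded tense vowel) is [+tense]. For every other candidate removal, the leftover set fails to share any single feature value that the removed segment lacks.

o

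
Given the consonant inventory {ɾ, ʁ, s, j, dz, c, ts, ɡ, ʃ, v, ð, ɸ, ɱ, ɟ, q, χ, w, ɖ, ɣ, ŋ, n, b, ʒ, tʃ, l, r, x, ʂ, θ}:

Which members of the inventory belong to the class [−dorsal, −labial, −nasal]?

ɾ, s, dz, ts, ʃ, ð, ɖ, ʒ, tʃ, l, r, ʂ, θ

Eliminate segments failing any feature: /ʁ, j, c, ɡ, ɟ, q, χ, w, ɣ, ŋ, x/ are [+dorsal]; /v, ɸ, ɱ, b/ are [+labial]; /n/ is [+nasal]. The remaining /ɾ, s, dz, ts, ʃ, ð, ɖ, ʒ, tʃ, l, r, ʂ, θ/ satisfy [−dorsal], [−labial], [−nasal].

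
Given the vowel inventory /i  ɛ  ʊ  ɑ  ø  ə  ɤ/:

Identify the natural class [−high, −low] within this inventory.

Checking each segment against [−high], [−low]: /ɛ/ (mid front unrounded lax vowel), /ø/ (mid front rounded tense vowel), /ə/ (mid central vowel (schwa)), /ɤ/ (mid back unrounded tense vowel) satisfy every feature; every other segment in the inventory fails at least one.

ɛ, ø, ə, ɤ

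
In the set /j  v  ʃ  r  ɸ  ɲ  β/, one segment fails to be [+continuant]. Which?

Every segment except /ɲ/ is [+continuant]. /ɲ/ (palatal nasal) is [-continuant], so it is the exception.

ɲ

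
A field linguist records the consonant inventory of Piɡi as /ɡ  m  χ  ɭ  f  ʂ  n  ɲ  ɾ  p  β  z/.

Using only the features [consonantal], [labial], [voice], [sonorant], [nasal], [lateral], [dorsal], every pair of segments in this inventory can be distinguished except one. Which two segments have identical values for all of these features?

On the given features, /f/ and /p/ have an identical profile: [+consonantal], [+labial], [−voice], [−sonorant], [−nasal], [−lateral], [−dorsal]. No other two segments in the inventory coincide on all 7 features. (They do differ in [continuant], which is not among the given features.)

f, p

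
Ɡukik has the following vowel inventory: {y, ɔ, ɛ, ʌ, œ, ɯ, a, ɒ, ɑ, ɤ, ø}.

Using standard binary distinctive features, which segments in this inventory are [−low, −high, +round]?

Eliminate segments failing any feature: /y, ɯ/ are [+high]; /ɛ, ʌ, ɤ/ are [−round]; /a, ɒ, ɑ/ are [+low]. The remaining /ɔ, œ, ø/ satisfy [−low], [−high], [+round].

ɔ, œ, ø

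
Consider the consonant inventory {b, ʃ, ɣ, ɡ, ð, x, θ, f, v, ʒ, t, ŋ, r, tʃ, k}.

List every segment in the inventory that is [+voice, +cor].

Checking each segment against [+voice], [+coronal]: /ð/ (voiced dental fricative), /ʒ/ (voiced postalveolar fricative), /r/ (alveolar trill) satisfy every feature; every other segment in the inventory fails at least one.

ð, ʒ, r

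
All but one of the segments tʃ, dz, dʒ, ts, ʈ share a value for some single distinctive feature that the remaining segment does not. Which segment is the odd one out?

ʈ

/dʒ, dz, ts, tʃ/ are all [+delayed release], but /ʈ/ (voiceless retroflex stop) is [-delayed release]. No other single segment can be removed to leave a set sharing one feature value that the removed segment lacks, so /ʈ/ is the odd one out.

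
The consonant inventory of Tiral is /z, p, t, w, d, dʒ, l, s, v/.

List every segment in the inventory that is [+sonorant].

The feature [sonorant] marks segments produced without turbulent airflow (nasals, liquids, glides, vowels). In this inventory /w, l/ have that property, so they are [+sonorant]; /z, p, t, d, dʒ, s, v/ are [-sonorant].

w, l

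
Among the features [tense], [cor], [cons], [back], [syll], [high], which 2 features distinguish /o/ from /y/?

[high], [back]

/o/ is the mid back rounded tense vowel and /y/ is the high front rounded tense vowel. Both are [+tense], [-coronal], [-consonantal], [+syllabic]. /o/ is [-high] while /y/ is [+high]; /o/ is [+back] while /y/ is [-back], so the distinguishing features are [high], [back].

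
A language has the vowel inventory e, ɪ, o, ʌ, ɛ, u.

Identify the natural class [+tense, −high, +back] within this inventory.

Eliminate segments failing any feature: /e/ is [−back]; /ɪ, ʌ, ɛ/ are [−tense]; /u/ is [+high]. The remaining /o/ satisfy [+tense], [−high], [+back].

o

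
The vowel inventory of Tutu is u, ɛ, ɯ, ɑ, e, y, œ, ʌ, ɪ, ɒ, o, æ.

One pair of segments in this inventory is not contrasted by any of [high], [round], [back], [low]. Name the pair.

ɛ, e

On the given features, /ɛ/ and /e/ have an identical profile: [−high], [−round], [−back], [−low]. No other two segments in the inventory coincide on all 4 features. (They do differ in [tense], which is not among the given features.)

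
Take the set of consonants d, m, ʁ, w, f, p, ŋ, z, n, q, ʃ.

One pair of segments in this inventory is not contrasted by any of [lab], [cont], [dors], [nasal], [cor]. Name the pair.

ʃ, z

On the given features, /ʃ/ and /z/ have an identical profile: [−labial], [+continuant], [−dorsal], [−nasal], [+coronal]. No other two segments in the inventory coincide on all 5 features. (They do differ in [voice], [anterior] and [distributed], which are not among the given features.)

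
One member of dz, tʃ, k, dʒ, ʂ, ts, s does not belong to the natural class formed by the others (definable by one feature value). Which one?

[strident] (equivalently [coronal], [dorsal]) groups all but one: /s, dʒ, ʂ, dz, ts, tʃ/ share [+strident] while /k/ (voiceless velar stop) alone is [-strident]. Removing any other segment would not leave a single-feature class that excludes it.

k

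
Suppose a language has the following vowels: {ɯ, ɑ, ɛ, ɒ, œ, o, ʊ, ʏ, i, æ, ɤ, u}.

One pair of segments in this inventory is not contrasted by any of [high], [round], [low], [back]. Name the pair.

Both /ʊ/ and /u/ are [+high], [+round], [−low], [+back]. Since the list omits [tense] — which does distinguish the high back rounded lax vowel from the high back rounded tense vowel — this pair collapses; all other pairs remain distinct.

ʊ, u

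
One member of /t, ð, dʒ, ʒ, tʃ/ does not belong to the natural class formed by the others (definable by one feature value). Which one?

The remaining segments after removing /t/ share [+distributed]; /t/ (voiceless alveolar stop) is [−distributed]. For every other candidate removal, the leftover set fails to share any single feature value that the removed segment lacks.

t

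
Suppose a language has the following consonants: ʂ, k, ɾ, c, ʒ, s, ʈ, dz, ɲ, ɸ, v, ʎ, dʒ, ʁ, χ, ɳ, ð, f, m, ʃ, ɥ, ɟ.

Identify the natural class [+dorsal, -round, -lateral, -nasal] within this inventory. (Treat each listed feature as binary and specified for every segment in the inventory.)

k, c, ʁ, χ, ɟ

Checking each segment against [+dorsal], [-round], [-lateral], [-nasal]: /k/ (voiceless velar stop), /c/ (voiceless palatal stop), /ʁ/ (voiced uvular fricative), /χ/ (voiceless uvular fricative), /ɟ/ (voiced palatal stop) satisfy every feature; every other segment in the inventory fails at least one.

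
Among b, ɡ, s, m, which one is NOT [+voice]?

Every segment except /s/ is [+voice]. /s/ (voiceless alveolar fricative) is [-voice], so it is the exception.

s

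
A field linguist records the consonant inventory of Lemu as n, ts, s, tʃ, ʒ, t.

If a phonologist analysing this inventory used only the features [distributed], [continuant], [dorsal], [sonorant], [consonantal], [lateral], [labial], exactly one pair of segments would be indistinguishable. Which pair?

ts, t

/ts/ (voiceless alveolar affricate) and /t/ (voiceless alveolar stop) are both [−distributed], [−continuant], [−dorsal], [−sonorant], [+consonantal], [−lateral], [−labial], so none of the listed features separates them. (They do differ in [strident] and [delayed release], which are not among the given features.) Every other pair in the inventory differs on at least one listed feature.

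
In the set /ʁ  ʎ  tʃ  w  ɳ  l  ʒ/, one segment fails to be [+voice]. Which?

tʃ

Every segment except /tʃ/ is [+voice]. /tʃ/ (voiceless postalveolar affricate) is [−voice], so it is the exception.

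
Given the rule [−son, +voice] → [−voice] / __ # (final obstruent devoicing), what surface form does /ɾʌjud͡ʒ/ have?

[ɾʌjut͡ʃ]

Only the final segment /d͡ʒ/ is both word-final and matches the structural description. It is a voiced postalveolar affricate, so [−son, +voice] holds; changing it to [−voice] with all other features held fixed yields /t͡ʃ/ (voiceless postalveolar affricate). No other segment meets both the structural description and the environment, so the output is [ɾʌjut͡ʃ].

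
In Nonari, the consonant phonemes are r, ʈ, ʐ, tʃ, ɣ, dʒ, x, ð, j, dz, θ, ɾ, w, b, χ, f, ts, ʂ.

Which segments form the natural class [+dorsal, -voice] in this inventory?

Checking each segment against [+dorsal], [-voice]: /x/ (voiceless velar fricative), /χ/ (voiceless uvular fricative) satisfy every feature; every other segment in the inventory fails at least one.

x, χ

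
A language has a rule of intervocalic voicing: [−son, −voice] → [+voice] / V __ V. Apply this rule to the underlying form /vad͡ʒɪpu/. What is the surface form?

Only /p/ occurs between two vowels (/ɪ/ __ /u/) and matches the structural description. It is a voiceless bilabial stop, so [−son, −voice] holds; changing it to [+voice] with all other features held fixed yields /b/ (voiced bilabial stop). No other segment meets both the structural description and the environment, so the output is [vad͡ʒɪbu].

[vad͡ʒɪbu]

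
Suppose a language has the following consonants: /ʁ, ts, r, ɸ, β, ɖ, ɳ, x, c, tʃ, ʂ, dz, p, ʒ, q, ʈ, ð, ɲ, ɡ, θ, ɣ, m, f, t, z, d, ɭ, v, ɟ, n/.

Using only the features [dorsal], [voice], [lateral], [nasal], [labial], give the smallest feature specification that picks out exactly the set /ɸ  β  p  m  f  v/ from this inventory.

Every target segment is [+labial] and no other inventory member is, so one feature is enough.

[+labial]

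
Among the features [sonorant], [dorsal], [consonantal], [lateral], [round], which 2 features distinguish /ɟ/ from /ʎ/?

/ɟ/ is the voiced palatal stop and /ʎ/ is the palatal lateral approximant. Both are [+dorsal], [+consonantal], [-round]. /ɟ/ is [-sonorant] while /ʎ/ is [+sonorant]; /ɟ/ is [-lateral] while /ʎ/ is [+lateral], so the distinguishing features are [sonorant], [lateral].

[sonorant], [lateral]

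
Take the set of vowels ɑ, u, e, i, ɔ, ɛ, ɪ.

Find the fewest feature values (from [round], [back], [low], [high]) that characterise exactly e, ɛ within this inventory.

The class [-high], [-back] has exactly /e, ɛ/ as its extension in this inventory. No smaller conjunction from the listed features achieves this: [-back] alone would also admit /i, ɪ/; [-high] alone would also admit /ɑ, ɔ/; and checking the remaining single features turns up none with this extension.

[-high, -back]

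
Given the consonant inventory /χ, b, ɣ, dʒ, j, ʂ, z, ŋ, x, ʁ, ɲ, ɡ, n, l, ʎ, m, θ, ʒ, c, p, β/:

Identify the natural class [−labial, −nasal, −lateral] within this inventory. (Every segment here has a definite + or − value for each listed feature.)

χ, ɣ, dʒ, j, ʂ, z, x, ʁ, ɡ, θ, ʒ, c

Checking each segment against [−labial], [−nasal], [−lateral]: /χ/ (voiceless uvular fricative), /ɣ/ (voiced velar fricative), /dʒ/ (voiced postalveolar affricate), /j/ (palatal glide), /ʂ/ (voiceless retroflex fricative), /z/ (voiced alveolar fricative), among others, satisfy every feature; every other segment in the inventory fails at least one.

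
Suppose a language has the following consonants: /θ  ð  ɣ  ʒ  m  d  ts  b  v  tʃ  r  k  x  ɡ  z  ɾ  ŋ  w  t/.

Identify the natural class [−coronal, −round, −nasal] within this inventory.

ɣ, b, v, k, x, ɡ

Checking each segment against [−coronal], [−round], [−nasal]: /ɣ/ (voiced velar fricative), /b/ (voiced bilabial stop), /v/ (voiced labiodental fricative), /k/ (voiceless velar stop), /x/ (voiceless velar fricative), /ɡ/ (voiced velar stop) satisfy every feature; every other segment in the inventory fails at least one.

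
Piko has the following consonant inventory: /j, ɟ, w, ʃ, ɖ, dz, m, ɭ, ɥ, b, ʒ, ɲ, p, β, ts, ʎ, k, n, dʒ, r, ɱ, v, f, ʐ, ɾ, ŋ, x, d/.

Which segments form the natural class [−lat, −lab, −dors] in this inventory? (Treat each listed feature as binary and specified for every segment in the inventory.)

ʃ, ɖ, dz, ʒ, ts, n, dʒ, r, ʐ, ɾ, d

First, the [−lateral] segments are /j, ɟ, w, ʃ, ɖ, dz, m, ɥ, b, ʒ, ɲ, p, β, ts, k, n, dʒ, r, ɱ, v, f, ʐ, ɾ, ŋ, x, d/.
Within that set, [−labial] gives /j, ɟ, ʃ, ɖ, dz, ʒ, ɲ, ts, k, n, dʒ, r, ʐ, ɾ, ŋ, x, d/.
Within that set, [−dorsal] leaves /ʃ, ɖ, dz, ʒ, ts, n, dʒ, r, ʐ, ɾ, d/.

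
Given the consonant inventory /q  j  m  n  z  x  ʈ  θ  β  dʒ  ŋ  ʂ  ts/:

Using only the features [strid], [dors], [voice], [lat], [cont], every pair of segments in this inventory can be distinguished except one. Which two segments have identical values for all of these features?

On the given features, /m/ and /n/ have an identical profile: [−strident], [−dorsal], [+voice], [−lateral], [−continuant]. No other two segments in the inventory coincide on all 5 features. (They do differ in [labial] and [coronal], which are not among the given features.)

m, n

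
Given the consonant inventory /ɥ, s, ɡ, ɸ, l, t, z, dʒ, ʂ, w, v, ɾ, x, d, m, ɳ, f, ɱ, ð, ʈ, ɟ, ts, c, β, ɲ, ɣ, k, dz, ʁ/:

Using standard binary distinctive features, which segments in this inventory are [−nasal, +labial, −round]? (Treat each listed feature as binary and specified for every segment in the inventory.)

Eliminate segments failing any feature: /ɥ, w/ are [+round]; /s, ɡ, l, t, z, dʒ, ʂ, ɾ, x, d, ð, ʈ, ɟ, ts, c, ɣ, k, dz, ʁ/ are [−labial]; /m, ɳ, ɱ, ɲ/ are [+nasal]. The remaining /ɸ, v, f, β/ satisfy [−nasal], [+labial], [−round].

ɸ, v, f, β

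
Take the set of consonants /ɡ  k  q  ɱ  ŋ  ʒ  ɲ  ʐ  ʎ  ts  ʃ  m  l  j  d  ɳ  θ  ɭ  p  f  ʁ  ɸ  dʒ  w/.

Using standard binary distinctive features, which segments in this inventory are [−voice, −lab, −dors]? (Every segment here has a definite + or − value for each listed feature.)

ts, ʃ, θ

Eliminate segments failing any feature: /ɡ, ɱ, ŋ, ʒ, ɲ, ʐ, ʎ, m, l, j, d, ɳ, ɭ, ʁ, dʒ, w/ are [+voice]; /k, q/ are [+dorsal]; /p, f, ɸ/ are [+labial]. The remaining /ts, ʃ, θ/ satisfy [−voice], [−labial], [−dorsal].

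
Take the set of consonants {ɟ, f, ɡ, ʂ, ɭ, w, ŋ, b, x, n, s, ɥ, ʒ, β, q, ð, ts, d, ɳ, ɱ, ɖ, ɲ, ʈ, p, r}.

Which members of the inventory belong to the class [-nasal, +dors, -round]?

ɟ, ɡ, x, q

The [-nasal] segments are /ɟ, f, ɡ, ʂ, ɭ, w, b, x, s, ɥ, ʒ, β, q, ð, ts, d, ɖ, ʈ, p, r/.
Within that set, [+dorsal] gives /ɟ, ɡ, w, x, ɥ, q/.
Intersecting with [-round] leaves /ɟ, ɡ, x, q/.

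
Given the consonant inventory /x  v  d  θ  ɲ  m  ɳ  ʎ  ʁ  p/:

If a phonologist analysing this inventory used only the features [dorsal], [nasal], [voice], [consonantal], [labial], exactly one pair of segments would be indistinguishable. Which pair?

ʁ, ʎ

Both /ʁ/ and /ʎ/ are [+dorsal], [−nasal], [+voice], [+consonantal], [−labial]. Since the list omits [lateral], [high] and [back] — which do distinguish the voiced uvular fricative from the palatal lateral approximant — this pair collapses; all other pairs remain distinct.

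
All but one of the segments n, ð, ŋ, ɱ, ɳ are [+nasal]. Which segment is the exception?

/ŋ, ɱ, n, ɳ/ are all [+nasal]; /ð/ (voiced dental fricative) is [-nasal].

ð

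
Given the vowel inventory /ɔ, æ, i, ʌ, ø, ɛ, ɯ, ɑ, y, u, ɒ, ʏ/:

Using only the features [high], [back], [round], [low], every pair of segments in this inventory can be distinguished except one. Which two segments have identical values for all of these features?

y, ʏ

On the given features, /y/ and /ʏ/ have an identical profile: [+high], [−back], [+round], [−low]. No other two segments in the inventory coincide on all 4 features. (They do differ in [tense], which is not among the given features.)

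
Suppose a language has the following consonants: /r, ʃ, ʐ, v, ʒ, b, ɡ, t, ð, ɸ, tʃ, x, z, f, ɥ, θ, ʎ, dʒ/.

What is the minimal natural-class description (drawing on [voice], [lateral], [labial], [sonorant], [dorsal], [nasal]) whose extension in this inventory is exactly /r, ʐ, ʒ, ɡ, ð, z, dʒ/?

[+voice, −lateral, −labial]

The class [+voice], [−lateral], [−labial] has exactly /r, ʐ, ʒ, ɡ, ð, z, dʒ/ as its extension in this inventory. No smaller conjunction from the listed features achieves this: [−lateral, −labial] alone would also admit /ʃ, t, tʃ, x, …/; [+voice, −labial] alone would also admit /ʎ/; [+voice, −lateral] alone would also admit /v, b, ɥ/; and checking the remaining two-feature bundles turns up none with this extension.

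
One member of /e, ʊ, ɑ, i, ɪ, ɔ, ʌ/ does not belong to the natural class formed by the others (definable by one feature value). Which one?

The remaining segments after removing /ɑ/ share [−low]; /ɑ/ (low back unrounded vowel) is [+low]. For every other candidate removal, the leftover set fails to share any single feature value that the removed segment lacks.

ɑ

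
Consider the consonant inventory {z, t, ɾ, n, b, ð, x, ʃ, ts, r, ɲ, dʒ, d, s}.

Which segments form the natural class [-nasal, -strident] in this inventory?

t, ɾ, b, ð, x, r, d

Eliminate segments failing any feature: /z, ʃ, ts, dʒ, s/ are [+strident]; /n, ɲ/ are [+nasal]. The remaining /t, ɾ, b, ð, x, r, d/ satisfy [-nasal], [-strident].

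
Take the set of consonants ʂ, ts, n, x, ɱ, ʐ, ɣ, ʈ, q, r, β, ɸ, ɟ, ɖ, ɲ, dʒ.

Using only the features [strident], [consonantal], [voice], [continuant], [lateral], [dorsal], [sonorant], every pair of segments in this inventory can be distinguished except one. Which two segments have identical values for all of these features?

On the given features, /n/ and /ɱ/ have an identical profile: [−strident], [+consonantal], [+voice], [−continuant], [−lateral], [−dorsal], [+sonorant]. No other two segments in the inventory coincide on all 7 features. (They do differ in [labial] and [coronal], which are not among the given features.)

n, ɱ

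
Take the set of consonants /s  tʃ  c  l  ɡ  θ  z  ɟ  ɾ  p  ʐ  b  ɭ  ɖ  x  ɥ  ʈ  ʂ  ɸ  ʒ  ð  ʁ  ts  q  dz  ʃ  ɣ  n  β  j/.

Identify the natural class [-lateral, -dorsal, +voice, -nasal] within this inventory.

z, ɾ, ʐ, b, ɖ, ʒ, ð, dz, β

Eliminate segments failing any feature: /s, tʃ, θ, p, ʈ, ʂ, ɸ, ts, ʃ/ are [-voice]; /c, ɡ, ɟ, x, ɥ, ʁ, q, ɣ, j/ are [+dorsal]; /l, ɭ/ are [+lateral]; /n/ is [+nasal]. The remaining /z, ɾ, ʐ, b, ɖ, ʒ, ð, dz, β/ satisfy [-lateral], [-dorsal], [+voice], [-nasal].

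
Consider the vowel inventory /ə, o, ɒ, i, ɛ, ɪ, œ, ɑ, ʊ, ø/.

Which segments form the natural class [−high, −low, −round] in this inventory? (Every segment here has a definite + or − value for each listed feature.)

ə, ɛ

Checking each segment against [−high], [−low], [−round]: /ə/ (mid central vowel (schwa)), /ɛ/ (mid front unrounded lax vowel) satisfy every feature; every other segment in the inventory fails at least one.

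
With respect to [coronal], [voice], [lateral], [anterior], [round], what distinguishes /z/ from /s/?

/z/ is the voiced alveolar fricative and /s/ is the voiceless alveolar fricative. Both are [+coronal], [−lateral], [+anterior], [−round]. /z/ is [+voice] while /s/ is [−voice], so the distinguishing feature is [voice].

[voice]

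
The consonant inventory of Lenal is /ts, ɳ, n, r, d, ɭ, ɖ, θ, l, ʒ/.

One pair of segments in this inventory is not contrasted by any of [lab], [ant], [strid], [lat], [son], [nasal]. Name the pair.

θ, d

/θ/ (voiceless dental fricative) and /d/ (voiced alveolar stop) are both [−labial], [+anterior], [−strident], [−lateral], [−sonorant], [−nasal], so none of the listed features separates them. (They do differ in [voice], [continuant] and [distributed], which are not among the given features.) Every other pair in the inventory differs on at least one listed feature.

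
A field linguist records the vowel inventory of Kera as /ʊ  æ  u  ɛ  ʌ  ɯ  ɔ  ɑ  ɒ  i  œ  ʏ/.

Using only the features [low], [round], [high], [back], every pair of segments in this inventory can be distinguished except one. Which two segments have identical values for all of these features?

On the given features, /u/ and /ʊ/ have an identical profile: [-low], [+round], [+high], [+back]. No other two segments in the inventory coincide on all 4 features. (They do differ in [tense], which is not among the given features.)

u, ʊ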